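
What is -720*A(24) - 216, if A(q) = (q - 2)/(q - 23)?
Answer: -16056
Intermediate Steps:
A(q) = (-2 + q)/(-23 + q)
-720*A(24) - 216 = -720*(-2 + 24)/(-23 + 24) - 216 = -720*22/1 - 216 = -720*22 - 216 = -15840 - 216 = -16056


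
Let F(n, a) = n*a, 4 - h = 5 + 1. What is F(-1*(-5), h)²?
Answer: 100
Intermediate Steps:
h = -2 (h = 4 - (5 + 1) = 4 - 1*6 = 4 - 6 = -2)
F(n, a) = a*n
F(-1*(-5), h)² = (-(-2)*(-5))² = (-2*5)² = (-10)² = 100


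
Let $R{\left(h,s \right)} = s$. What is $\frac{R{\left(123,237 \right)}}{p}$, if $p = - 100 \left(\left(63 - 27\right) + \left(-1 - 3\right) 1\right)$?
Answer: $- \frac{237}{3200} \approx -0.074062$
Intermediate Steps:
$p = -3200$ ($p = - 100 \left(36 - 4\right) = \left(-100\right) 32 = -3200$)
$\frac{R{\left(123,237 \right)}}{p} = \frac{237}{-3200} = 237 \left(- \frac{1}{3200}\right) = - \frac{237}{3200}$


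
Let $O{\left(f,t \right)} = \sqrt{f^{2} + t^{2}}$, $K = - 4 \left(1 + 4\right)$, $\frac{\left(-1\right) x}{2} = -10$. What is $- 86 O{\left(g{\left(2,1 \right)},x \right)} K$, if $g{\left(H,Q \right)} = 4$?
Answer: $6880 \sqrt{26} \approx 35081.0$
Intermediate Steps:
$x = 20$ ($x = \left(-2\right) \left(-10\right) = 20$)
$K = -20$ ($K = \left(-4\right) 5 = -20$)
$- 86 O{\left(g{\left(2,1 \right)},x \right)} K = - 86 \sqrt{4^{2} + 20^{2}} \left(-20\right) = - 86 \sqrt{16 + 400} \left(-20\right) = - 86 \sqrt{416} \left(-20\right) = - 86 \cdot 4 \sqrt{26} \left(-20\right) = - 344 \sqrt{26} \left(-20\right) = 6880 \sqrt{26}$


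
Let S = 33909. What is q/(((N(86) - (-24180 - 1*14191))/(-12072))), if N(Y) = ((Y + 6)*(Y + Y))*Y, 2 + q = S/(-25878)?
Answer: 34471596/1206980111 ≈ 0.028560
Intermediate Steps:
q = -28555/8626 (q = -2 + 33909/(-25878) = -2 + 33909*(-1/25878) = -2 - 11303/8626 = -28555/8626 ≈ -3.3103)
N(Y) = 2*Y²*(6 + Y) (N(Y) = ((6 + Y)*(2*Y))*Y = (2*Y*(6 + Y))*Y = 2*Y²*(6 + Y))
q/(((N(86) - (-24180 - 1*14191))/(-12072))) = -28555*(-12072/(2*86²*(6 + 86) - (-24180 - 1*14191)))/8626 = -28555*(-12072/(2*7396*92 - (-24180 - 14191)))/8626 = -28555*(-12072/(1360864 - 1*(-38371)))/8626 = -28555*(-12072/(1360864 + 38371))/8626 = -28555/(8626*(1399235*(-1/12072))) = -28555/(8626*(-1399235/12072)) = -28555/8626*(-12072/1399235) = 34471596/1206980111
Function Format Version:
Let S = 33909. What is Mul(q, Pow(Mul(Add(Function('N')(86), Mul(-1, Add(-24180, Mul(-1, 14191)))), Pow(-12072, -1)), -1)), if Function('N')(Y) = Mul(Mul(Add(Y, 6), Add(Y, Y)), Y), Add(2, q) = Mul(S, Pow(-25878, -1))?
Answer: Rational(34471596, 1206980111) ≈ 0.028560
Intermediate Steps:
q = Rational(-28555, 8626) (q = Add(-2, Mul(33909, Pow(-25878, -1))) = Add(-2, Mul(33909, Rational(-1, 25878))) = Add(-2, Rational(-11303, 8626)) = Rational(-28555, 8626) ≈ -3.3103)
Function('N')(Y) = Mul(2, Pow(Y, 2), Add(6, Y)) (Function('N')(Y) = Mul(Mul(Add(6, Y), Mul(2, Y)), Y) = Mul(Mul(2, Y, Add(6, Y)), Y) = Mul(2, Pow(Y, 2), Add(6, Y)))
Mul(q, Pow(Mul(Add(Function('N')(86), Mul(-1, Add(-24180, Mul(-1, 14191)))), Pow(-12072, -1)), -1)) = Mul(Rational(-28555, 8626), Pow(Mul(Add(Mul(2, Pow(86, 2), Add(6, 86)), Mul(-1, Add(-24180, Mul(-1, 14191)))), Pow(-12072, -1)), -1)) = Mul(Rational(-28555, 8626), Pow(Mul(Add(Mul(2, 7396, 92), Mul(-1, Add(-24180, -14191))), Rational(-1, 12072)), -1)) = Mul(Rational(-28555, 8626), Pow(Mul(Add(1360864, Mul(-1, -38371)), Rational(-1, 12072)), -1)) = Mul(Rational(-28555, 8626), Pow(Mul(Add(1360864, 38371), Rational(-1, 12072)), -1)) = Mul(Rational(-28555, 8626), Pow(Mul(1399235, Rational(-1, 12072)), -1)) = Mul(Rational(-28555, 8626), Pow(Rational(-1399235, 12072), -1)) = Mul(Rational(-28555, 8626), Rational(-12072, 1399235)) = Rational(34471596, 1206980111)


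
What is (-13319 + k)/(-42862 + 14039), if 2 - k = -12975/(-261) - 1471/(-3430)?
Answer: 3988888697/8601071430 ≈ 0.46377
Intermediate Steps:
k = -14365907/298410 (k = 2 - (-12975/(-261) - 1471/(-3430)) = 2 - (-12975*(-1/261) - 1471*(-1/3430)) = 2 - (4325/87 + 1471/3430) = 2 - 1*14962727/298410 = 2 - 14962727/298410 = -14365907/298410 ≈ -48.141)
(-13319 + k)/(-42862 + 14039) = (-13319 - 14365907/298410)/(-42862 + 14039) = -3988888697/298410/(-28823) = -3988888697/298410*(-1/28823) = 3988888697/8601071430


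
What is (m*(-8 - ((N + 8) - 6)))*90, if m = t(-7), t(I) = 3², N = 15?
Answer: -20250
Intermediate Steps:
t(I) = 9
m = 9
(m*(-8 - ((N + 8) - 6)))*90 = (9*(-8 - ((15 + 8) - 6)))*90 = (9*(-8 - (23 - 6)))*90 = (9*(-8 - 1*17))*90 = (9*(-8 - 17))*90 = (9*(-25))*90 = -225*90 = -20250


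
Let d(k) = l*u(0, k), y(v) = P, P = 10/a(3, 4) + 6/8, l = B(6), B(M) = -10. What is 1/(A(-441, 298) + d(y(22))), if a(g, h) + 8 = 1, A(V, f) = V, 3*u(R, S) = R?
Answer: -1/441 ≈ -0.0022676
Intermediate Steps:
u(R, S) = R/3
l = -10
a(g, h) = -7 (a(g, h) = -8 + 1 = -7)
P = -19/28 (P = 10/(-7) + 6/8 = 10*(-⅐) + 6*(⅛) = -10/7 + ¾ = -19/28 ≈ -0.67857)
y(v) = -19/28
d(k) = 0 (d(k) = -10*0/3 = -10*0 = 0)
1/(A(-441, 298) + d(y(22))) = 1/(-441 + 0) = 1/(-441) = -1/441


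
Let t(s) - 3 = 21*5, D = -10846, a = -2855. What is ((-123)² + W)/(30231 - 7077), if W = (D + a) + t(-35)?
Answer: 256/3859 ≈ 0.066338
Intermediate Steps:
t(s) = 108 (t(s) = 3 + 21*5 = 3 + 105 = 108)
W = -13593 (W = (-10846 - 2855) + 108 = -13701 + 108 = -13593)
((-123)² + W)/(30231 - 7077) = ((-123)² - 13593)/(30231 - 7077) = (15129 - 13593)/23154 = 1536*(1/23154) = 256/3859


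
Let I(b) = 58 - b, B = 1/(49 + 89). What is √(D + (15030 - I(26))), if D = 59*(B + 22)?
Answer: √310349166/138 ≈ 127.66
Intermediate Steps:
B = 1/138 ≈ 0.0072464
D = 179183/138 (D = 59*(1/138 + 22) = 59*(3037/138) = 179183/138 ≈ 1298.4)
√(D + (15030 - I(26))) = √(179183/138 + (15030 - (58 - 1*26))) = √(179183/138 + (15030 - (58 - 26))) = √(179183/138 + (15030 - 1*32)) = √(179183/138 + (15030 - 32)) = √(179183/138 + 14998) = √(2248907/138) = √310349166/138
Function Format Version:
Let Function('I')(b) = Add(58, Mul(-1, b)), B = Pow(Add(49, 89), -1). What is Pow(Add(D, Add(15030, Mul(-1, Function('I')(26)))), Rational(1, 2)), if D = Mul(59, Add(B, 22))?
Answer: Mul(Rational(1, 138), Pow(310349166, Rational(1, 2))) ≈ 127.66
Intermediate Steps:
B = Rational(1, 138) (B = Pow(138, -1) = Rational(1, 138) ≈ 0.0072464)
D = Rational(179183, 138) (D = Mul(59, Add(Rational(1, 138), 22)) = Mul(59, Rational(3037, 138)) = Rational(179183, 138) ≈ 1298.4)
Pow(Add(D, Add(15030, Mul(-1, Function('I')(26)))), Rational(1, 2)) = Pow(Add(Rational(179183, 138), Add(15030, Mul(-1, Add(58, Mul(-1, 26))))), Rational(1, 2)) = Pow(Add(Rational(179183, 138), Add(15030, Mul(-1, Add(58, -26)))), Rational(1, 2)) = Pow(Add(Rational(179183, 138), Add(15030, Mul(-1, 32))), Rational(1, 2)) = Pow(Add(Rational(179183, 138), Add(15030, -32)), Rational(1, 2)) = Pow(Add(Rational(179183, 138), 14998), Rational(1, 2)) = Pow(Rational(2248907, 138), Rational(1, 2)) = Mul(Rational(1, 138), Pow(310349166, Rational(1, 2)))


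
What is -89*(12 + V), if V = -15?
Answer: 267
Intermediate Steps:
-89*(12 + V) = -89*(12 - 15) = -89*(-3) = 267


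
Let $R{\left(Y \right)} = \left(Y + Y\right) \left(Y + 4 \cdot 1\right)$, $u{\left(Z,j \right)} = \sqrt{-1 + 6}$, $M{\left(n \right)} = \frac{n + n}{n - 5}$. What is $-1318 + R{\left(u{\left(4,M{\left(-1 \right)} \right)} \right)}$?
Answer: $-1308 + 8 \sqrt{5} \approx -1290.1$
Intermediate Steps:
$M{\left(n \right)} = \frac{2 n}{-5 + n}$
$u{\left(Z,j \right)} = \sqrt{5}$
$R{\left(Y \right)} = 2 Y \left(4 + Y\right)$ ($R{\left(Y \right)} = 2 Y \left(Y + 4\right) = 2 Y \left(4 + Y\right)$)
$-1318 + R{\left(u{\left(4,M{\left(-1 \right)} \right)} \right)} = -1318 + 2 \sqrt{5} \left(4 + \sqrt{5}\right)$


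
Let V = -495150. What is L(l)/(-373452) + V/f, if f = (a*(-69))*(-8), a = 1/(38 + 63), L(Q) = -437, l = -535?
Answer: -194545732256/2147349 ≈ -90598.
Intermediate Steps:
a = 1/101 ≈ 0.0099010
f = 552/101 (f = ((1/101)*(-69))*(-8) = -69/101*(-8) = 552/101 ≈ 5.4653)
L(l)/(-373452) + V/f = -437/(-373452) - 495150/552/101 = -437*(-1/373452) - 495150*101/552 = 437/373452 - 8335025/92 = -194545732256/2147349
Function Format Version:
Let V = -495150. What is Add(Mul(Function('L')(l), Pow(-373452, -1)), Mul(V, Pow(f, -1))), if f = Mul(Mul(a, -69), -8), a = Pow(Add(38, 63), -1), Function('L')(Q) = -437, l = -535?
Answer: Rational(-194545732256, 2147349) ≈ -90598.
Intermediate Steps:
a = Rational(1, 101) (a = Pow(101, -1) = Rational(1, 101) ≈ 0.0099010)
f = Rational(552, 101) (f = Mul(Mul(Rational(1, 101), -69), -8) = Mul(Rational(-69, 101), -8) = Rational(552, 101) ≈ 5.4653)
Add(Mul(Function('L')(l), Pow(-373452, -1)), Mul(V, Pow(f, -1))) = Add(Mul(-437, Pow(-373452, -1)), Mul(-495150, Pow(Rational(552, 101), -1))) = Add(Mul(-437, Rational(-1, 373452)), Mul(-495150, Rational(101, 552))) = Add(Rational(437, 373452), Rational(-8335025, 92)) = Rational(-194545732256, 2147349)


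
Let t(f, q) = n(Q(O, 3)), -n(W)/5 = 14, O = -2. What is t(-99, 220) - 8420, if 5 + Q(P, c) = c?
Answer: -8490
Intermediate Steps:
Q(P, c) = -5 + c
n(W) = -70 (n(W) = -5*14 = -70)
t(f, q) = -70
t(-99, 220) - 8420 = -70 - 8420 = -8490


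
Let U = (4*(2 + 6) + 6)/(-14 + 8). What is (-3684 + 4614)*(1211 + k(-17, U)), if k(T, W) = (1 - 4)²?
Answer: 1134600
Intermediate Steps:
U = -19/3 (U = (4*8 + 6)/(-6) = (32 + 6)*(-⅙) = 38*(-⅙) = -19/3 ≈ -6.3333)
k(T, W) = 9 (k(T, W) = (-3)² = 9)
(-3684 + 4614)*(1211 + k(-17, U)) = (-3684 + 4614)*(1211 + 9) = 930*1220 = 1134600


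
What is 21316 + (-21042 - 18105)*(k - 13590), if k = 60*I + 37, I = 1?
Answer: 528231787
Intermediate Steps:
k = 97 (k = 60*1 + 37 = 60 + 37 = 97)
21316 + (-21042 - 18105)*(k - 13590) = 21316 + (-21042 - 18105)*(97 - 13590) = 21316 - 39147*(-13493) = 21316 + 528210471 = 528231787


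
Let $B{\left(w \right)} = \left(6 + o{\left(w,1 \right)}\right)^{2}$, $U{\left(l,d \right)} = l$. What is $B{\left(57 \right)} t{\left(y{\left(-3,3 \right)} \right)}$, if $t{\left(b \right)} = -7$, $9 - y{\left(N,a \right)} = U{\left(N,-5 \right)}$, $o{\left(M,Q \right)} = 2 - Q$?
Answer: $-343$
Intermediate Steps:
$y{\left(N,a \right)} = 9 - N$
$B{\left(w \right)} = 49$ ($B{\left(w \right)} = \left(6 + \left(2 - 1\right)\right)^{2} = \left(6 + 1\right)^{2} = 7^{2} = 49$)
$B{\left(57 \right)} t{\left(y{\left(-3,3 \right)} \right)} = 49 \left(-7\right) = -343$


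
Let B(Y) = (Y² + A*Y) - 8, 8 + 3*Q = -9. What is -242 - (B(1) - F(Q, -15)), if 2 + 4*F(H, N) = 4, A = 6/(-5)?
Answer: -2333/10 ≈ -233.30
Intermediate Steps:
Q = -17/3 (Q = -8/3 + (⅓)*(-9) = -8/3 - 3 = -17/3 ≈ -5.6667)
A = -6/5 (A = 6*(-⅕) = -6/5 ≈ -1.2000)
F(H, N) = ½ (F(H, N) = -½ + (¼)*4 = -½ + 1 = ½)
B(Y) = -8 + Y² - 6*Y/5 (B(Y) = (Y² - 6*Y/5) - 8 = -8 + Y² - 6*Y/5)
-242 - (B(1) - F(Q, -15)) = -242 - ((-8 + 1² - 6/5*1) - 1*½) = -242 - ((-8 + 1 - 6/5) - ½) = -242 - (-41/5 - ½) = -242 - 1*(-87/10) = -242 + 87/10 = -2333/10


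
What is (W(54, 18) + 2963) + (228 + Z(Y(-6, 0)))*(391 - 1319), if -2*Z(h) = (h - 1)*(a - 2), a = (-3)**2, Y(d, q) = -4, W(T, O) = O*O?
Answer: -224537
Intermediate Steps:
W(T, O) = O**2
a = 9
Z(h) = 7/2 - 7*h/2 (Z(h) = -(h - 1)*(9 - 2)/2 = -(-1 + h)*7/2 = -(-7 + 7*h)/2 = 7/2 - 7*h/2)
(W(54, 18) + 2963) + (228 + Z(Y(-6, 0)))*(391 - 1319) = (18**2 + 2963) + (228 + (7/2 - 7/2*(-4)))*(391 - 1319) = (324 + 2963) + (228 + (7/2 + 14))*(-928) = 3287 + (228 + 35/2)*(-928) = 3287 + (491/2)*(-928) = 3287 - 227824 = -224537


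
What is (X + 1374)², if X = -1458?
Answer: 7056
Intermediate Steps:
(X + 1374)² = (-1458 + 1374)² = (-84)² = 7056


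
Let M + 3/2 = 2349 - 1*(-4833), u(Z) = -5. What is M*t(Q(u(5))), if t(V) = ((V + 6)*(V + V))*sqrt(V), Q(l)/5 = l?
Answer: 34107375*I ≈ 3.4107e+7*I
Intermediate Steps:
Q(l) = 5*l
M = 14361/2 (M = -3/2 + (2349 - 1*(-4833)) = -3/2 + (2349 + 4833) = -3/2 + 7182 = 14361/2 ≈ 7180.5)
t(V) = 2*V**(3/2)*(6 + V) (t(V) = ((6 + V)*(2*V))*sqrt(V) = (2*V*(6 + V))*sqrt(V) = 2*V**(3/2)*(6 + V))
M*t(Q(u(5))) = 14361*(2*(5*(-5))**(3/2)*(6 + 5*(-5)))/2 = 14361*(2*(-25)**(3/2)*(6 - 25))/2 = 14361*(2*(-125*I)*(-19))/2 = 14361*(4750*I)/2 = 34107375*I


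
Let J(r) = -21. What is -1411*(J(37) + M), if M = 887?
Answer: -1221926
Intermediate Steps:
-1411*(J(37) + M) = -1411*(-21 + 887) = -1411*866 = -1221926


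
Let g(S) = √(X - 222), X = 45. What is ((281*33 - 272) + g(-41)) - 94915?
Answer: -85914 + I*√177 ≈ -85914.0 + 13.304*I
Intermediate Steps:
g(S) = I*√177 (g(S) = √(45 - 222) = √(-177) = I*√177)
((281*33 - 272) + g(-41)) - 94915 = ((281*33 - 272) + I*√177) - 94915 = ((9273 - 272) + I*√177) - 94915 = (9001 + I*√177) - 94915 = -85914 + I*√177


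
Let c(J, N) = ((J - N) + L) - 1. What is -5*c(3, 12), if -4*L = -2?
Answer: 95/2 ≈ 47.500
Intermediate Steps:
L = 1/2 (L = -1/4*(-2) = 1/2 ≈ 0.50000)
c(J, N) = -1/2 + J - N (c(J, N) = ((J - N) + 1/2) - 1 = (1/2 + J - N) - 1 = -1/2 + J - N)
-5*c(3, 12) = -5*(-1/2 + 3 - 1*12) = -5*(-1/2 + 3 - 12) = -5*(-19/2) = 95/2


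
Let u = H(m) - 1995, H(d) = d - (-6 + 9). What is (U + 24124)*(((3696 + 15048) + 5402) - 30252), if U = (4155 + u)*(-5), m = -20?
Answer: -82058534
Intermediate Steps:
H(d) = -3 + d (H(d) = d - 1*3 = d - 3 = -3 + d)
u = -2018 (u = (-3 - 20) - 1995 = -23 - 1995 = -2018)
U = -10685 (U = (4155 - 2018)*(-5) = 2137*(-5) = -10685)
(U + 24124)*(((3696 + 15048) + 5402) - 30252) = (-10685 + 24124)*(((3696 + 15048) + 5402) - 30252) = 13439*((18744 + 5402) - 30252) = 13439*(24146 - 30252) = 13439*(-6106) = -82058534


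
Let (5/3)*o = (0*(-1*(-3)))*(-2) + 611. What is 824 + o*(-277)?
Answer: -503621/5 ≈ -1.0072e+5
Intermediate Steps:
o = 1833/5 (o = 3*((0*(-1*(-3)))*(-2) + 611)/5 = 3*((0*3)*(-2) + 611)/5 = 3*(0*(-2) + 611)/5 = 3*(0 + 611)/5 = (⅗)*611 = 1833/5 ≈ 366.60)
824 + o*(-277) = 824 + (1833/5)*(-277) = 824 - 507741/5 = -503621/5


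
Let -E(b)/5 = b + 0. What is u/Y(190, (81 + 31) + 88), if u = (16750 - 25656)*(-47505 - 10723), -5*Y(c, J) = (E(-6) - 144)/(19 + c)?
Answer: 14260910620/3 ≈ 4.7536e+9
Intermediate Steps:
E(b) = -5*b (E(b) = -5*(b + 0) = -5*b)
Y(c, J) = 114/(5*(19 + c)) (Y(c, J) = -(-5*(-6) - 144)/(5*(19 + c)) = -(30 - 144)/(5*(19 + c)) = -(-114)/(5*(19 + c)) = 114/(5*(19 + c)))
u = 518578568 (u = -8906*(-58228) = 518578568)
u/Y(190, (81 + 31) + 88) = 518578568/((114/(5*(19 + 190)))) = 518578568/(((114/5)/209)) = 518578568/(((114/5)*(1/209))) = 518578568/(6/55) = 518578568*(55/6) = 14260910620/3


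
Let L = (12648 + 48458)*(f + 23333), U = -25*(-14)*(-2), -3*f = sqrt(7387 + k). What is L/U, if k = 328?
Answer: -712893149/350 + 30553*sqrt(7715)/1050 ≈ -2.0343e+6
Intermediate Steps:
f = -sqrt(7715)/3 (f = -sqrt(7387 + 328)/3 = -sqrt(7715)/3 ≈ -29.278)
U = -700 (U = 350*(-2) = -700)
L = 1425786298 - 61106*sqrt(7715)/3 (L = (12648 + 48458)*(-sqrt(7715)/3 + 23333) = 61106*(23333 - sqrt(7715)/3) = 1425786298 - 61106*sqrt(7715)/3 ≈ 1.4240e+9)
L/U = (1425786298 - 61106*sqrt(7715)/3)/(-700) = (1425786298 - 61106*sqrt(7715)/3)*(-1/700) = -712893149/350 + 30553*sqrt(7715)/1050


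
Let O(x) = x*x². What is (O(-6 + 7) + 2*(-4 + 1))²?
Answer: 25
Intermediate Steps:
O(x) = x³
(O(-6 + 7) + 2*(-4 + 1))² = ((-6 + 7)³ + 2*(-4 + 1))² = (1³ + 2*(-3))² = (1 - 6)² = (-5)² = 25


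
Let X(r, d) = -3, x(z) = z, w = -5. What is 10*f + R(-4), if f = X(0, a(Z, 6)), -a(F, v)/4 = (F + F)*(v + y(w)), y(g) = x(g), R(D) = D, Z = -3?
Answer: -34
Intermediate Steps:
y(g) = g
a(F, v) = -8*F*(-5 + v) (a(F, v) = -4*(F + F)*(v - 5) = -4*2*F*(-5 + v) = -8*F*(-5 + v))
f = -3
10*f + R(-4) = 10*(-3) - 4 = -30 - 4 = -34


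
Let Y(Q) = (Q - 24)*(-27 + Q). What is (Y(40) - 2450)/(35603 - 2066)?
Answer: -2242/33537 ≈ -0.066851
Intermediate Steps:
Y(Q) = (-27 + Q)*(-24 + Q) (Y(Q) = (-24 + Q)*(-27 + Q) = (-27 + Q)*(-24 + Q))
(Y(40) - 2450)/(35603 - 2066) = ((648 + 40² - 51*40) - 2450)/(35603 - 2066) = ((648 + 1600 - 2040) - 2450)/33537 = (208 - 2450)*(1/33537) = -2242*1/33537 = -2242/33537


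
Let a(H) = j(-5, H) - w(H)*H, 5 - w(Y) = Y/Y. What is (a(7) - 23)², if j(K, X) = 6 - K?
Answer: 1600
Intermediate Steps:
w(Y) = 4 (w(Y) = 5 - Y/Y = 5 - 1*1 = 5 - 1 = 4)
a(H) = 11 - 4*H (a(H) = (6 - 1*(-5)) - 4*H = (6 + 5) - 4*H = 11 - 4*H)
(a(7) - 23)² = ((11 - 4*7) - 23)² = ((11 - 28) - 23)² = (-17 - 23)² = (-40)² = 1600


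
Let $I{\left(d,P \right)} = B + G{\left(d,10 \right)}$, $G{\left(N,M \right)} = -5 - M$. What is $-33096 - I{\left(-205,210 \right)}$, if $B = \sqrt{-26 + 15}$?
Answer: $-33081 - i \sqrt{11} \approx -33081.0 - 3.3166 i$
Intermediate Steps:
$B = i \sqrt{11}$ ($B = \sqrt{-11} = i \sqrt{11} \approx 3.3166 i$)
$I{\left(d,P \right)} = -15 + i \sqrt{11}$ ($I{\left(d,P \right)} = i \sqrt{11} - 15 = -15 + i \sqrt{11}$)
$-33096 - I{\left(-205,210 \right)} = -33096 - \left(-15 + i \sqrt{11}\right) = -33096 + \left(15 - i \sqrt{11}\right) = -33081 - i \sqrt{11}$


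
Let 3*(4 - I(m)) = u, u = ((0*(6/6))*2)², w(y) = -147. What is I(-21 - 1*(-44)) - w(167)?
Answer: 151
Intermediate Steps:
u = 0 (u = ((0*(6*(⅙)))*2)² = ((0*1)*2)² = (0*2)² = 0² = 0)
I(m) = 4 (I(m) = 4 - ⅓*0 = 4 + 0 = 4)
I(-21 - 1*(-44)) - w(167) = 4 - 1*(-147) = 4 + 147 = 151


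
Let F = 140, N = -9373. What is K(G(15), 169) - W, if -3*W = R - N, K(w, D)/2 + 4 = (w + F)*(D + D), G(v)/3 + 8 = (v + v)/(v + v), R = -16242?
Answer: 234439/3 ≈ 78146.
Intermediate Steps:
G(v) = -21 (G(v) = -24 + 3*((v + v)/(v + v)) = -24 + 3*((2*v)/((2*v))) = -24 + 3*((2*v)*(1/(2*v))) = -24 + 3*1 = -24 + 3 = -21)
K(w, D) = -8 + 4*D*(140 + w) (K(w, D) = -8 + 2*((w + 140)*(D + D)) = -8 + 2*((140 + w)*(2*D)) = -8 + 2*(2*D*(140 + w)) = -8 + 4*D*(140 + w))
W = 6869/3 (W = -(-16242 - 1*(-9373))/3 = -(-16242 + 9373)/3 = -⅓*(-6869) = 6869/3 ≈ 2289.7)
K(G(15), 169) - W = (-8 + 560*169 + 4*169*(-21)) - 1*6869/3 = (-8 + 94640 - 14196) - 6869/3 = 80436 - 6869/3 = 234439/3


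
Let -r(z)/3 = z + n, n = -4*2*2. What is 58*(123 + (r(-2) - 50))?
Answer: 7366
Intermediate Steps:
n = -16 (n = -8*2 = -16)
r(z) = 48 - 3*z (r(z) = -3*(z - 16) = -3*(-16 + z) = 48 - 3*z)
58*(123 + (r(-2) - 50)) = 58*(123 + ((48 - 3*(-2)) - 50)) = 58*(123 + ((48 + 6) - 50)) = 58*(123 + (54 - 50)) = 58*(123 + 4) = 58*127 = 7366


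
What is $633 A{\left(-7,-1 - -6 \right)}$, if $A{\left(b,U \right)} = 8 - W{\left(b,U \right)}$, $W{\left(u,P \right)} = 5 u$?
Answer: $27219$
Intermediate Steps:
$A{\left(b,U \right)} = 8 - 5 b$
$633 A{\left(-7,-1 - -6 \right)} = 633 \left(8 - -35\right) = 633 \left(8 + 35\right) = 633 \cdot 43 = 27219$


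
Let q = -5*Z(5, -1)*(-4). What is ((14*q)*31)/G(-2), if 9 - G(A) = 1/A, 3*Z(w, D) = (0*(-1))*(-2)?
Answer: 0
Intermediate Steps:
Z(w, D) = 0 (Z(w, D) = ((0*(-1))*(-2))/3 = (0*(-2))/3 = (⅓)*0 = 0)
q = 0 (q = -5*0*(-4) = 0*(-4) = 0)
G(A) = 9 - 1/A
((14*q)*31)/G(-2) = ((14*0)*31)/(9 - 1/(-2)) = (0*31)/(9 - 1*(-½)) = 0/(9 + ½) = 0/(19/2) = 0*(2/19) = 0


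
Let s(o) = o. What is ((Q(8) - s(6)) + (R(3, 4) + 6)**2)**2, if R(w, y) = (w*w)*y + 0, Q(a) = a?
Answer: 3118756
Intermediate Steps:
R(w, y) = y*w**2 (R(w, y) = w**2*y + 0 = y*w**2 + 0 = y*w**2)
((Q(8) - s(6)) + (R(3, 4) + 6)**2)**2 = ((8 - 1*6) + (4*3**2 + 6)**2)**2 = ((8 - 6) + (4*9 + 6)**2)**2 = (2 + (36 + 6)**2)**2 = (2 + 42**2)**2 = (2 + 1764)**2 = 1766**2 = 3118756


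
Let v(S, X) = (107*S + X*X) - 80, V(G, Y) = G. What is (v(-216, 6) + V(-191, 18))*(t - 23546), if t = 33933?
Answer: -242505289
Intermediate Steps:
v(S, X) = -80 + X² + 107*S (v(S, X) = (107*S + X²) - 80 = (X² + 107*S) - 80 = -80 + X² + 107*S)
(v(-216, 6) + V(-191, 18))*(t - 23546) = ((-80 + 6² + 107*(-216)) - 191)*(33933 - 23546) = ((-80 + 36 - 23112) - 191)*10387 = (-23156 - 191)*10387 = -23347*10387 = -242505289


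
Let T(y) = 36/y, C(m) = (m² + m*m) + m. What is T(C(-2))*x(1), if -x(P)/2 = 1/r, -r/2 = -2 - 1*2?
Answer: -3/2 ≈ -1.5000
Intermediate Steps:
C(m) = m + 2*m² (C(m) = (m² + m²) + m = 2*m² + m = m + 2*m²)
r = 8 (r = -2*(-2 - 1*2) = -2*(-2 - 2) = -2*(-4) = 8)
x(P) = -¼ (x(P) = -2/8 = -2*⅛ = -¼)
T(C(-2))*x(1) = (36/((-2*(1 + 2*(-2)))))*(-¼) = (36/((-2*(1 - 4))))*(-¼) = (36/((-2*(-3))))*(-¼) = (36/6)*(-¼) = (36*(⅙))*(-¼) = 6*(-¼) = -3/2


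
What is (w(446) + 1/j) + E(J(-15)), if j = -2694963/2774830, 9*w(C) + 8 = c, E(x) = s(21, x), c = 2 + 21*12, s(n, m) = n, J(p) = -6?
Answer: 42493905/898321 ≈ 47.304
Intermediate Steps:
c = 254 (c = 2 + 252 = 254)
E(x) = 21
w(C) = 82/3 (w(C) = -8/9 + (⅑)*254 = -8/9 + 254/9 = 82/3)
j = -2694963/2774830 (j = -2694963*1/2774830 = -2694963/2774830 ≈ -0.97122)
(w(446) + 1/j) + E(J(-15)) = (82/3 + 1/(-2694963/2774830)) + 21 = (82/3 - 2774830/2694963) + 21 = 23629164/898321 + 21 = 42493905/898321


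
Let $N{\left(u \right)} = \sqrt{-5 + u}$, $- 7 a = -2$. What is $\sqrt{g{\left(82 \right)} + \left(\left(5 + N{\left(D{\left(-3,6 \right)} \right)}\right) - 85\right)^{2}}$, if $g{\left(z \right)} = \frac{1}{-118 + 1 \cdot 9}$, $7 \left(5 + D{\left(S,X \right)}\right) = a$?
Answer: $\frac{\sqrt{3720078331 - 26613440 i \sqrt{122}}}{763} \approx 80.0 - 3.1558 i$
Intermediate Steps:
$a = \frac{2}{7}$ ($a = \left(- \frac{1}{7}\right) \left(-2\right) = \frac{2}{7} \approx 0.28571$)
$D{\left(S,X \right)} = - \frac{243}{49}$ ($D{\left(S,X \right)} = -5 + \frac{1}{7} \cdot \frac{2}{7} = -5 + \frac{2}{49} = - \frac{243}{49}$)
$g{\left(z \right)} = - \frac{1}{109}$ ($g{\left(z \right)} = \frac{1}{-118 + 9} = \frac{1}{-109} = - \frac{1}{109}$)
$\sqrt{g{\left(82 \right)} + \left(\left(5 + N{\left(D{\left(-3,6 \right)} \right)}\right) - 85\right)^{2}} = \sqrt{- \frac{1}{109} + \left(\left(5 + \sqrt{-5 - \frac{243}{49}}\right) - 85\right)^{2}} = \sqrt{- \frac{1}{109} + \left(\left(5 + \sqrt{- \frac{488}{49}}\right) - 85\right)^{2}} = \sqrt{- \frac{1}{109} + \left(\left(5 + \frac{2 i \sqrt{122}}{7}\right) - 85\right)^{2}} = \sqrt{- \frac{1}{109} + \left(-80 + \frac{2 i \sqrt{122}}{7}\right)^{2}}$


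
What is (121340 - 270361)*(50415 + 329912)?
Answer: -56676709867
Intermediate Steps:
(121340 - 270361)*(50415 + 329912) = -149021*380327 = -56676709867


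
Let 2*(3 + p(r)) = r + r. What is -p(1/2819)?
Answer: 8456/2819 ≈ 2.9996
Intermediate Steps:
p(r) = -3 + r (p(r) = -3 + (r + r)/2 = -3 + (2*r)/2 = -3 + r)
-p(1/2819) = -(-3 + 1/2819) = -1*(-8456/2819) = 8456/2819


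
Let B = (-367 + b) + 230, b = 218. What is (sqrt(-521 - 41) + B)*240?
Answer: 19440 + 240*I*sqrt(562) ≈ 19440.0 + 5689.6*I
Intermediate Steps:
B = 81 (B = (-367 + 218) + 230 = -149 + 230 = 81)
(sqrt(-521 - 41) + B)*240 = (sqrt(-521 - 41) + 81)*240 = (sqrt(-562) + 81)*240 = (I*sqrt(562) + 81)*240 = (81 + I*sqrt(562))*240 = 19440 + 240*I*sqrt(562)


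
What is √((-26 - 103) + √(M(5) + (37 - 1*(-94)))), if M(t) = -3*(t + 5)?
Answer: √(-129 + √101) ≈ 10.906*I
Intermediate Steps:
M(t) = -15 - 3*t (M(t) = -3*(5 + t) = -15 - 3*t)
√((-26 - 103) + √(M(5) + (37 - 1*(-94)))) = √((-26 - 103) + √((-15 - 3*5) + (37 - 1*(-94)))) = √(-129 + √((-15 - 15) + (37 + 94))) = √(-129 + √(-30 + 131)) = √(-129 + √101)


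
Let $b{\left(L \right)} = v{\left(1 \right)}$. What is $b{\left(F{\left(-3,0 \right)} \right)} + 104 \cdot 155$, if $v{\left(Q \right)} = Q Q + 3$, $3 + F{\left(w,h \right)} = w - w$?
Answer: $16124$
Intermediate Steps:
$F{\left(w,h \right)} = -3$ ($F{\left(w,h \right)} = -3 + \left(w - w\right) = -3 + 0 = -3$)
$v{\left(Q \right)} = 3 + Q^{2}$ ($v{\left(Q \right)} = Q^{2} + 3 = 3 + Q^{2}$)
$b{\left(L \right)} = 4$ ($b{\left(L \right)} = 3 + 1^{2} = 3 + 1 = 4$)
$b{\left(F{\left(-3,0 \right)} \right)} + 104 \cdot 155 = 4 + 104 \cdot 155 = 4 + 16120 = 16124$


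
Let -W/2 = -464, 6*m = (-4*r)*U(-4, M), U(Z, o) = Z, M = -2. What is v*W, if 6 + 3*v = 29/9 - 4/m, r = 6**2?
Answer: -23548/27 ≈ -872.15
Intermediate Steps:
r = 36
m = 96 (m = (-4*36*(-4))/6 = (-144*(-4))/6 = (1/6)*576 = 96)
v = -203/216 (v = -2 + (29/9 - 4/96)/3 = -2 + (29*(1/9) - 4*1/96)/3 = -2 + (29/9 - 1/24)/3 = -2 + (1/3)*(229/72) = -2 + 229/216 = -203/216 ≈ -0.93981)
W = 928 (W = -2*(-464) = 928)
v*W = -203/216*928 = -23548/27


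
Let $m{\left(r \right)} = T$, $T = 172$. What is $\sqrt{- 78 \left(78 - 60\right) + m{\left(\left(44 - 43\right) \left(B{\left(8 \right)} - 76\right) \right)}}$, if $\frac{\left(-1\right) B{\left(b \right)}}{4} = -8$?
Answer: $4 i \sqrt{77} \approx 35.1 i$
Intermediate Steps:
$B{\left(b \right)} = 32$ ($B{\left(b \right)} = \left(-4\right) \left(-8\right) = 32$)
$m{\left(r \right)} = 172$
$\sqrt{- 78 \left(78 - 60\right) + m{\left(\left(44 - 43\right) \left(B{\left(8 \right)} - 76\right) \right)}} = \sqrt{- 78 \left(78 - 60\right) + 172} = \sqrt{\left(-78\right) 18 + 172} = \sqrt{-1404 + 172} = \sqrt{-1232} = 4 i \sqrt{77}$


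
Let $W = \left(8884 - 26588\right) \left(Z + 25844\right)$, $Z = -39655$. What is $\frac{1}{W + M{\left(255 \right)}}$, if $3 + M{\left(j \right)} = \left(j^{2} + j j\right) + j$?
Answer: $\frac{1}{244640246} \approx 4.0876 \cdot 10^{-9}$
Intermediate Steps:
$M{\left(j \right)} = -3 + j + 2 j^{2}$ ($M{\left(j \right)} = -3 + \left(\left(j^{2} + j j\right) + j\right) = -3 + \left(\left(j^{2} + j^{2}\right) + j\right) = -3 + \left(2 j^{2} + j\right) = -3 + \left(j + 2 j^{2}\right) = -3 + j + 2 j^{2}$)
$W = 244509944$ ($W = \left(8884 - 26588\right) \left(-39655 + 25844\right) = \left(-17704\right) \left(-13811\right) = 244509944$)
$\frac{1}{W + M{\left(255 \right)}} = \frac{1}{244509944 + \left(-3 + 255 + 2 \cdot 255^{2}\right)} = \frac{1}{244509944 + \left(-3 + 255 + 2 \cdot 65025\right)} = \frac{1}{244509944 + \left(-3 + 255 + 130050\right)} = \frac{1}{244509944 + 130302} = \frac{1}{244640246}$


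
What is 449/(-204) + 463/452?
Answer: -6781/5763 ≈ -1.1766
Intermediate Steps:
449/(-204) + 463/452 = 449*(-1/204) + 463*(1/452) = -449/204 + 463/452 = -6781/5763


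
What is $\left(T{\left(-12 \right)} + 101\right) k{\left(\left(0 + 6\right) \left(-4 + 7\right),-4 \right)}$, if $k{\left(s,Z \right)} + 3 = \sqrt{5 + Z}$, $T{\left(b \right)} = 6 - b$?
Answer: $-238$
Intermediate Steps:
$k{\left(s,Z \right)} = -3 + \sqrt{5 + Z}$
$\left(T{\left(-12 \right)} + 101\right) k{\left(\left(0 + 6\right) \left(-4 + 7\right),-4 \right)} = \left(\left(6 - -12\right) + 101\right) \left(-3 + \sqrt{5 - 4}\right) = \left(\left(6 + 12\right) + 101\right) \left(-3 + \sqrt{1}\right) = \left(18 + 101\right) \left(-3 + 1\right) = 119 \left(-2\right) = -238$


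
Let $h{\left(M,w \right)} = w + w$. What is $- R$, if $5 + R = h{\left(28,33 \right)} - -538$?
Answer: $-599$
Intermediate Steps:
$h{\left(M,w \right)} = 2 w$
$R = 599$ ($R = -5 + \left(2 \cdot 33 - -538\right) = -5 + \left(66 + 538\right) = -5 + 604 = 599$)
$- R = \left(-1\right) 599 = -599$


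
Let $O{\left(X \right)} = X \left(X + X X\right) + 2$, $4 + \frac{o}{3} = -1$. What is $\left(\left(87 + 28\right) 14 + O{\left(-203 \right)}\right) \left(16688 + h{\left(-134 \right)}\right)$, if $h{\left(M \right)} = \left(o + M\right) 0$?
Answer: $-138887648928$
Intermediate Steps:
$o = -15$ ($o = -12 + 3 \left(-1\right) = -12 - 3 = -15$)
$h{\left(M \right)} = 0$ ($h{\left(M \right)} = \left(-15 + M\right) 0 = 0$)
$O{\left(X \right)} = 2 + X \left(X + X^{2}\right)$ ($O{\left(X \right)} = X \left(X + X^{2}\right) + 2 = 2 + X \left(X + X^{2}\right)$)
$\left(\left(87 + 28\right) 14 + O{\left(-203 \right)}\right) \left(16688 + h{\left(-134 \right)}\right) = \left(\left(87 + 28\right) 14 + \left(2 + \left(-203\right)^{2} + \left(-203\right)^{3}\right)\right) \left(16688 + 0\right) = \left(115 \cdot 14 + \left(2 + 41209 - 8365427\right)\right) 16688 = \left(1610 - 8324216\right) 16688 = \left(-8322606\right) 16688 = -138887648928$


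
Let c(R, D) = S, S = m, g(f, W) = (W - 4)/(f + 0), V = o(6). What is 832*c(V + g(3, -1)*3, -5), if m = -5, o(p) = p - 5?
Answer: -4160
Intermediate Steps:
o(p) = -5 + p
V = 1 (V = -5 + 6 = 1)
g(f, W) = (-4 + W)/f
S = -5
c(R, D) = -5
832*c(V + g(3, -1)*3, -5) = 832*(-5) = -4160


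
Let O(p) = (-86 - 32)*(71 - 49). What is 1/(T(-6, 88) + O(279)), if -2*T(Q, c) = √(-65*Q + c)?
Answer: -5192/13478193 + √478/13478193 ≈ -0.00038359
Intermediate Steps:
O(p) = -2596 (O(p) = -118*22 = -2596)
T(Q, c) = -√(c - 65*Q)/2 (T(Q, c) = -√(-65*Q + c)/2 = -√(c - 65*Q)/2)
1/(T(-6, 88) + O(279)) = 1/(-√(88 - 65*(-6))/2 - 2596) = 1/(-√(88 + 390)/2 - 2596) = 1/(-√478/2 - 2596) = 1/(-2596 - √478/2)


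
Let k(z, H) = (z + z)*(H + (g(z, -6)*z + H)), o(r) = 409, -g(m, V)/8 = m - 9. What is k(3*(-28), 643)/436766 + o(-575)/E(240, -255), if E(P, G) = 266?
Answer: 1456994887/58089878 ≈ 25.082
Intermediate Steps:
g(m, V) = 72 - 8*m (g(m, V) = -8*(m - 9) = -8*(-9 + m) = 72 - 8*m)
k(z, H) = 2*z*(2*H + z*(72 - 8*z)) (k(z, H) = (z + z)*(H + ((72 - 8*z)*z + H)) = (2*z)*(H + (z*(72 - 8*z) + H)) = (2*z)*(H + (H + z*(72 - 8*z))) = (2*z)*(2*H + z*(72 - 8*z)) = 2*z*(2*H + z*(72 - 8*z)))
k(3*(-28), 643)/436766 + o(-575)/E(240, -255) = (4*(3*(-28))*(643 - 4*3*(-28)*(-9 + 3*(-28))))/436766 + 409/266 = (4*(-84)*(643 - 4*(-84)*(-9 - 84)))*(1/436766) + 409*(1/266) = (4*(-84)*(643 - 4*(-84)*(-93)))*(1/436766) + 409/266 = (4*(-84)*(643 - 31248))*(1/436766) + 409/266 = (4*(-84)*(-30605))*(1/436766) + 409/266 = 10283280*(1/436766) + 409/266 = 5141640/218383 + 409/266 = 1456994887/58089878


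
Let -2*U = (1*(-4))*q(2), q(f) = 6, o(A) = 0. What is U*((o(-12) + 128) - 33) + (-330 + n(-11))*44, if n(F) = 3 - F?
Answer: -12764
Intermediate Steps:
U = 12 (U = -1*(-4)*6/2 = -(-2)*6 = -½*(-24) = 12)
U*((o(-12) + 128) - 33) + (-330 + n(-11))*44 = 12*((0 + 128) - 33) + (-330 + (3 - 1*(-11)))*44 = 12*(128 - 33) + (-330 + (3 + 11))*44 = 12*95 + (-330 + 14)*44 = 1140 - 316*44 = 1140 - 13904 = -12764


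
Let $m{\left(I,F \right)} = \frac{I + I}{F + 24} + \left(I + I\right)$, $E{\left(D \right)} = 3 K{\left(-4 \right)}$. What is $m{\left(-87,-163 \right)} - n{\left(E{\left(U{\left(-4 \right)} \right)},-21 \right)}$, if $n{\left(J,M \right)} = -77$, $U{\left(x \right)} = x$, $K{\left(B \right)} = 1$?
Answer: $- \frac{13309}{139} \approx -95.748$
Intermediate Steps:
$E{\left(D \right)} = 3$ ($E{\left(D \right)} = 3 \cdot 1 = 3$)
$m{\left(I,F \right)} = 2 I + \frac{2 I}{24 + F}$ ($m{\left(I,F \right)} = \frac{2 I}{24 + F} + 2 I = 2 I + \frac{2 I}{24 + F}$)
$m{\left(-87,-163 \right)} - n{\left(E{\left(U{\left(-4 \right)} \right)},-21 \right)} = 2 \left(-87\right) \frac{1}{24 - 163} \left(25 - 163\right) - -77 = 2 \left(-87\right) \frac{1}{-139} \left(-138\right) + 77 = 2 \left(-87\right) \left(- \frac{1}{139}\right) \left(-138\right) + 77 = - \frac{24012}{139} + 77 = - \frac{13309}{139}$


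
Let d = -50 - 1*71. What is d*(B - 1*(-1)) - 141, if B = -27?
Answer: 3005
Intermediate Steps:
d = -121 (d = -50 - 71 = -121)
d*(B - 1*(-1)) - 141 = -121*(-27 - 1*(-1)) - 141 = -121*(-27 + 1) - 141 = -121*(-26) - 141 = 3146 - 141 = 3005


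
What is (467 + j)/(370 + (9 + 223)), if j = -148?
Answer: 319/602 ≈ 0.52990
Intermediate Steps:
(467 + j)/(370 + (9 + 223)) = (467 - 148)/(370 + (9 + 223)) = 319/(370 + 232) = 319/602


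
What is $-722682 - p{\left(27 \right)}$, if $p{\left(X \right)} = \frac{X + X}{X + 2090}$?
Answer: $- \frac{1529917848}{2117} \approx -7.2268 \cdot 10^{5}$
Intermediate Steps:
$p{\left(X \right)} = \frac{2 X}{2090 + X}$
$-722682 - p{\left(27 \right)} = -722682 - 2 \cdot 27 \frac{1}{2090 + 27} = -722682 - 2 \cdot 27 \cdot \frac{1}{2117} = -722682 - \frac{54}{2117} = - \frac{1529917848}{2117}$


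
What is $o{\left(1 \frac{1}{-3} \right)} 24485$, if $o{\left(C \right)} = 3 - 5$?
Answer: $-48970$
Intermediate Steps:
$o{\left(C \right)} = -2$
$o{\left(1 \frac{1}{-3} \right)} 24485 = \left(-2\right) 24485 = -48970$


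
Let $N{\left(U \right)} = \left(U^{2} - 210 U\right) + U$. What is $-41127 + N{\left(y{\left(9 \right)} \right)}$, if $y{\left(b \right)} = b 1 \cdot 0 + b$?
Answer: $-42927$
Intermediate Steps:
$y{\left(b \right)} = b$ ($y{\left(b \right)} = b 0 + b = 0 + b = b$)
$N{\left(U \right)} = U^{2} - 209 U$
$-41127 + N{\left(y{\left(9 \right)} \right)} = -41127 + 9 \left(-209 + 9\right) = -41127 + 9 \left(-200\right) = -41127 - 1800 = -42927$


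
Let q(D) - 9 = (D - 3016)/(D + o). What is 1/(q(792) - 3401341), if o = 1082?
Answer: -937/3187049196 ≈ -2.9400e-7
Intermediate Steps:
q(D) = 9 + (-3016 + D)/(1082 + D) (q(D) = 9 + (D - 3016)/(D + 1082) = 9 + (-3016 + D)/(1082 + D))
1/(q(792) - 3401341) = 1/(2*(3361 + 5*792)/(1082 + 792) - 3401341) = 1/(2*(3361 + 3960)/1874 - 3401341) = 1/(2*(1/1874)*7321 - 3401341) = 1/(7321/937 - 3401341) = 1/(-3187049196/937) = -937/3187049196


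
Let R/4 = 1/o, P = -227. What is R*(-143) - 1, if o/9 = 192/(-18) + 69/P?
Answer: 107431/22413 ≈ 4.7932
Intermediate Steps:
o = -22413/227 (o = 9*(192/(-18) + 69/(-227)) = 9*(192*(-1/18) + 69*(-1/227)) = 9*(-32/3 - 69/227) = 9*(-7471/681) = -22413/227 ≈ -98.736)
R = -908/22413 (R = 4/(-22413/227) = 4*(-227/22413) = -908/22413 ≈ -0.040512)
R*(-143) - 1 = -908/22413*(-143) - 1 = 129844/22413 - 1 = 107431/22413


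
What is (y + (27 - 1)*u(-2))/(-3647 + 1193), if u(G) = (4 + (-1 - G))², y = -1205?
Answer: 185/818 ≈ 0.22616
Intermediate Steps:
u(G) = (3 - G)²
(y + (27 - 1)*u(-2))/(-3647 + 1193) = (-1205 + (27 - 1)*(-3 - 2)²)/(-3647 + 1193) = (-1205 + 26*(-5)²)/(-2454) = (-1205 + 26*25)*(-1/2454) = (-1205 + 650)*(-1/2454) = -555*(-1/2454) = 185/818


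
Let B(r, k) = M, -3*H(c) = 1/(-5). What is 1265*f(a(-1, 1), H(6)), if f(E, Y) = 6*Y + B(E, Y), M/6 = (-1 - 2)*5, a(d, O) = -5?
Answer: -113344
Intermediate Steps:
H(c) = 1/15 (H(c) = -⅓/(-5) = -⅓*(-⅕) = 1/15)
M = -90 (M = 6*((-1 - 2)*5) = 6*(-3*5) = 6*(-15) = -90)
B(r, k) = -90
f(E, Y) = -90 + 6*Y (f(E, Y) = 6*Y - 90 = -90 + 6*Y)
1265*f(a(-1, 1), H(6)) = 1265*(-90 + 6*(1/15)) = 1265*(-90 + ⅖) = 1265*(-448/5) = -113344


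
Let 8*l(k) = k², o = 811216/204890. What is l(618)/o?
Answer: 1397364435/115888 ≈ 12058.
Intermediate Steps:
o = 57944/14635 (o = 811216*(1/204890) = 57944/14635 ≈ 3.9593)
l(k) = k²/8
l(618)/o = ((⅛)*618²)/(57944/14635) = ((⅛)*381924)*(14635/57944) = (95481/2)*(14635/57944) = 1397364435/115888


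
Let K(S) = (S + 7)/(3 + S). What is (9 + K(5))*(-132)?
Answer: -1386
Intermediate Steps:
K(S) = (7 + S)/(3 + S)
(9 + K(5))*(-132) = (9 + (7 + 5)/(3 + 5))*(-132) = (9 + 12/8)*(-132) = (9 + (⅛)*12)*(-132) = (9 + 3/2)*(-132) = (21/2)*(-132) = -1386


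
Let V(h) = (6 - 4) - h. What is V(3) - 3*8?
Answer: -25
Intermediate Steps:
V(h) = 2 - h
V(3) - 3*8 = (2 - 1*3) - 3*8 = (2 - 3) - 24 = -1 - 24 = -25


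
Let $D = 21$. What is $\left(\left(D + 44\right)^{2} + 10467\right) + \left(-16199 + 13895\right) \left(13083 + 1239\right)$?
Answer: $-32983196$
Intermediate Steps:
$\left(\left(D + 44\right)^{2} + 10467\right) + \left(-16199 + 13895\right) \left(13083 + 1239\right) = \left(\left(21 + 44\right)^{2} + 10467\right) + \left(-16199 + 13895\right) \left(13083 + 1239\right) = \left(65^{2} + 10467\right) - 32997888 = \left(4225 + 10467\right) - 32997888 = 14692 - 32997888 = -32983196$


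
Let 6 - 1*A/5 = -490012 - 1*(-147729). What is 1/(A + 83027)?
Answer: 1/1794472 ≈ 5.5727e-7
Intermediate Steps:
A = 1711445 (A = 30 - 5*(-490012 - 1*(-147729)) = 30 - 5*(-490012 + 147729) = 30 - 5*(-342283) = 30 + 1711415 = 1711445)
1/(A + 83027) = 1/(1711445 + 83027) = 1/1794472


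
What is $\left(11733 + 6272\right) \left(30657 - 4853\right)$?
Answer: $464601020$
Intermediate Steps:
$\left(11733 + 6272\right) \left(30657 - 4853\right) = 18005 \cdot 25804 = 464601020$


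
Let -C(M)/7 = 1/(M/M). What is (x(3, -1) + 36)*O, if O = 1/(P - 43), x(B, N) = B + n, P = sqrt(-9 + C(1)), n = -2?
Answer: -1591/1865 - 148*I/1865 ≈ -0.85308 - 0.079357*I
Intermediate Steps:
C(M) = -7 (C(M) = -7/(M/M) = -7/1 = -7*1 = -7)
P = 4*I (P = sqrt(-9 - 7) = sqrt(-16) = 4*I ≈ 4.0*I)
x(B, N) = -2 + B (x(B, N) = B - 2 = -2 + B)
O = (-43 - 4*I)/1865 (O = 1/(4*I - 43) = 1/(-43 + 4*I) = (-43 - 4*I)/1865 ≈ -0.023056 - 0.0021448*I)
(x(3, -1) + 36)*O = ((-2 + 3) + 36)*(-43/1865 - 4*I/1865) = (1 + 36)*(-43/1865 - 4*I/1865) = 37*(-43/1865 - 4*I/1865) = -1591/1865 - 148*I/1865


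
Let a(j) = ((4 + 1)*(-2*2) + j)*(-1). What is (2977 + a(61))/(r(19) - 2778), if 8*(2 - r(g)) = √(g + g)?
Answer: -260810752/246597613 + 11744*√38/246597613 ≈ -1.0573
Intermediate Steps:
a(j) = 20 - j (a(j) = (5*(-4) + j)*(-1) = (-20 + j)*(-1) = 20 - j)
r(g) = 2 - √2*√g/8 (r(g) = 2 - √(g + g)/8 = 2 - √2*√g/8)
(2977 + a(61))/(r(19) - 2778) = (2977 + (20 - 1*61))/((2 - √2*√19/8) - 2778) = (2977 + (20 - 61))/((2 - √38/8) - 2778) = (2977 - 41)/(-2776 - √38/8) = 2936/(-2776 - √38/8)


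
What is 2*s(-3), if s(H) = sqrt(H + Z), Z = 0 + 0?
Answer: 2*I*sqrt(3) ≈ 3.4641*I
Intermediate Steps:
Z = 0
s(H) = sqrt(H) (s(H) = sqrt(H + 0) = sqrt(H))
2*s(-3) = 2*sqrt(-3) = 2*(I*sqrt(3)) = 2*I*sqrt(3)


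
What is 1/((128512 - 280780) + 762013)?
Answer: 1/609745 ≈ 1.6400e-6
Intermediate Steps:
1/((128512 - 280780) + 762013) = 1/(-152268 + 762013) = 1/609745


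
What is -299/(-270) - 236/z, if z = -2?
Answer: 32159/270 ≈ 119.11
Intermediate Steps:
-299/(-270) - 236/z = -299/(-270) - 236/(-2) = -299*(-1/270) - 236*(-1/2) = 299/270 + 118 = 32159/270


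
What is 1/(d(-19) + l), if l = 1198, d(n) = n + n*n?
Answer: 1/1540 ≈ 0.00064935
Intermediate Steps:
d(n) = n + n²
1/(d(-19) + l) = 1/(-19*(1 - 19) + 1198) = 1/(-19*(-18) + 1198) = 1/(342 + 1198) = 1/1540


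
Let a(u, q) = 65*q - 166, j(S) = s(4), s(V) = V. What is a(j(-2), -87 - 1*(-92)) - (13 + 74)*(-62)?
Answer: 5553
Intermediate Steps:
j(S) = 4
a(u, q) = -166 + 65*q
a(j(-2), -87 - 1*(-92)) - (13 + 74)*(-62) = (-166 + 65*(-87 - 1*(-92))) - (13 + 74)*(-62) = (-166 + 65*(-87 + 92)) - 87*(-62) = (-166 + 65*5) - 1*(-5394) = (-166 + 325) + 5394 = 159 + 5394 = 5553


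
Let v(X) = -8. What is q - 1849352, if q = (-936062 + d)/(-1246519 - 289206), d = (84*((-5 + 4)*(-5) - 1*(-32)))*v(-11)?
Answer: -2840095139274/1535725 ≈ -1.8494e+6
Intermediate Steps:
d = -24864 (d = (84*((-5 + 4)*(-5) - 1*(-32)))*(-8) = (84*(-1*(-5) + 32))*(-8) = (84*(5 + 32))*(-8) = (84*37)*(-8) = 3108*(-8) = -24864)
q = 960926/1535725 (q = (-936062 - 24864)/(-1246519 - 289206) = -960926/(-1535725) = -960926*(-1/1535725) = 960926/1535725 ≈ 0.62572)
q - 1849352 = 960926/1535725 - 1849352 = -2840095139274/1535725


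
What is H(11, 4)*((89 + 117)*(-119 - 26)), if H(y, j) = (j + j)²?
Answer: -1911680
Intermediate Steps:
H(y, j) = 4*j² (H(y, j) = (2*j)² = 4*j²)
H(11, 4)*((89 + 117)*(-119 - 26)) = (4*4²)*((89 + 117)*(-119 - 26)) = (4*16)*(206*(-145)) = 64*(-29870) = -1911680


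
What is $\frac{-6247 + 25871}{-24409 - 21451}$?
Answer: $- \frac{4906}{11465} \approx -0.42791$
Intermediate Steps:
$\frac{-6247 + 25871}{-24409 - 21451} = \frac{19624}{-45860} = 19624 \left(- \frac{1}{45860}\right) = - \frac{4906}{11465}$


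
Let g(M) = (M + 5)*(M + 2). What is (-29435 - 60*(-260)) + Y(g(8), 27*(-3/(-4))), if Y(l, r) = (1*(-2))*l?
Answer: -14095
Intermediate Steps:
g(M) = (2 + M)*(5 + M) (g(M) = (5 + M)*(2 + M) = (2 + M)*(5 + M))
Y(l, r) = -2*l
(-29435 - 60*(-260)) + Y(g(8), 27*(-3/(-4))) = (-29435 - 60*(-260)) - 2*(10 + 8**2 + 7*8) = (-29435 + 15600) - 2*(10 + 64 + 56) = -13835 - 2*130 = -13835 - 260 = -14095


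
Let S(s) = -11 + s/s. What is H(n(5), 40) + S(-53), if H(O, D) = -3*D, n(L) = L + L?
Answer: -130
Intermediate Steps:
n(L) = 2*L
S(s) = -10 (S(s) = -11 + 1 = -10)
H(n(5), 40) + S(-53) = -3*40 - 10 = -120 - 10 = -130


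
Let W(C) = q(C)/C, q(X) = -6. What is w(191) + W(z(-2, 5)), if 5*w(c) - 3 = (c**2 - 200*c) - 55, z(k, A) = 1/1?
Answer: -1801/5 ≈ -360.20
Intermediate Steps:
z(k, A) = 1
W(C) = -6/C
w(c) = -52/5 - 40*c + c**2/5 (w(c) = 3/5 + ((c**2 - 200*c) - 55)/5 = 3/5 + (-55 + c**2 - 200*c)/5 = 3/5 + (-11 - 40*c + c**2/5) = -52/5 - 40*c + c**2/5)
w(191) + W(z(-2, 5)) = (-52/5 - 40*191 + (1/5)*191**2) - 6/1 = (-52/5 - 7640 + (1/5)*36481) - 6*1 = (-52/5 - 7640 + 36481/5) - 6 = -1771/5 - 6 = -1801/5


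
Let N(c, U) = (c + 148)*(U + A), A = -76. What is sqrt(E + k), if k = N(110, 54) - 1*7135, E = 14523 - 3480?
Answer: 2*I*sqrt(442) ≈ 42.048*I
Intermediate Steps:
E = 11043
N(c, U) = (-76 + U)*(148 + c) (N(c, U) = (c + 148)*(U - 76) = (148 + c)*(-76 + U) = (-76 + U)*(148 + c))
k = -12811 (k = (-11248 - 76*110 + 148*54 + 54*110) - 1*7135 = (-11248 - 8360 + 7992 + 5940) - 7135 = -5676 - 7135 = -12811)
sqrt(E + k) = sqrt(11043 - 12811) = sqrt(-1768) = 2*I*sqrt(442)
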